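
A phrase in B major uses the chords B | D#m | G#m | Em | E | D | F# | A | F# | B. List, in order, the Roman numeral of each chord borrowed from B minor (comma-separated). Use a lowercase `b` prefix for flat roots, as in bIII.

In B major the diatonic chords are B, C#m, D#m, E, F#, G#m, A#dim. B, D#m, G#m, E and F# are all diatonic. But Em (E–G–B) is foreign: the diatonic IV on degree 4 is E, whereas Em comes from B minor. It is labeled iv. D (D–F#–A) doesn't fit — on degree 3 B major would have D#m (iii). D is the degree-3 chord of B minor, so it is the borrowed bIII. A (A–C#–E) doesn't fit — on degree 7 B major would have A#dim (vii°). A is the degree-7 chord of B minor, so it is the borrowed bVII.

iv, bIII, bVII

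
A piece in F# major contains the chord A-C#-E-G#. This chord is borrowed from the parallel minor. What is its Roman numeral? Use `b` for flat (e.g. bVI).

bIIImaj7

The root A is the lowered 3rd scale degree — diatonically F# major has A# there. Diatonically F# major has A#m (iii) on that degree; A–C#–E–G# is instead the major-seventh chord native to F# minor, so it takes the label bIIImaj7.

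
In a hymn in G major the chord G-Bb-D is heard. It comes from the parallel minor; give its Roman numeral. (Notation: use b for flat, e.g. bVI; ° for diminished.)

i

The root G is the diatonic 1st degree of G major; the borrowing shows in the chord quality. G–Bb–D is a minor chord — the form found in G minor, not the diatonic I (G). Borrowed into G major it is written i.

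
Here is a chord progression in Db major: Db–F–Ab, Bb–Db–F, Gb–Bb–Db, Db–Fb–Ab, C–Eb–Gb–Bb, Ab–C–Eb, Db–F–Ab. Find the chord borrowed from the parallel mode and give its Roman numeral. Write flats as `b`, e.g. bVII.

i

In Db major the diatonic chords are Db, Ebm, Fm, Gb, Ab, Bbm, Cdim. Db–F–Ab = Db, Bb–Db–F = Bbm, Gb–Bb–Db = Gb, C–Eb–Gb–Bb = Cm7b5 and Ab–C–Eb = Ab all belong to that set. But Db–Fb–Ab is foreign: the diatonic I on degree 1 is Db, whereas Dbm comes from Db minor. It is labeled i.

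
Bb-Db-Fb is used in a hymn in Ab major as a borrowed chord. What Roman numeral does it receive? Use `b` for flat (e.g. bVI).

ii°

The root Bb is the diatonic 2nd degree of Ab major; the borrowing shows in the chord quality. The diatonic chord on degree 2 would be Bbm (ii), but Bb–Db–Fb is the diminished chord from Ab minor. As a borrowed chord it is labeled ii°.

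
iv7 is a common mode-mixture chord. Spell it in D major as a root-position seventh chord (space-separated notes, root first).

iv7 is built on scale degree 4, which is G in both D major and its parallel. In D minor the chord on G is G–Bb–D–F.

G Bb D F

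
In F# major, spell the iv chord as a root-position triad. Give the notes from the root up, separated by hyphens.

B-D-F#

The root, B, is scale degree 4 — the same note in F# major and F# minor; only the chord quality changes. Stacking thirds in F# minor on B gives B–D–F#.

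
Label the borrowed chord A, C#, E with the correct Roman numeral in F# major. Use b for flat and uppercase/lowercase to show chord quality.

bIII

A is the lowered form of scale degree 3 in F# major (the diatonic degree 3 is A#). Diatonically F# major has A#m (iii) on that degree; A–C#–E is instead the major chord native to F# minor, so it takes the label bIII.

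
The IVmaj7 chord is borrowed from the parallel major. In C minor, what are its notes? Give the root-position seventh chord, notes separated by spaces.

F A C E

IVmaj7 is built on scale degree 4, which is F in both C minor and its parallel. Stacking thirds in C major on F gives F–A–C–E.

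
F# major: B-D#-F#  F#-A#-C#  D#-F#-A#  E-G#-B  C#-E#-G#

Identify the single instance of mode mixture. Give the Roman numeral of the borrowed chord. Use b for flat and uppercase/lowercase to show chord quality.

In F# major the diatonic chords are F#, G#m, A#m, B, C#, D#m, E#dim. B–D#–F# = B, F#–A#–C# = F#, D#–F#–A# = D#m and C#–E#–G# = C# are all diatonic. E–G#–B is not: scale degree 7 in F# major carries E#dim (vii°). In F# minor the chord on that degree is E, so here it functions as bVII, borrowed from the parallel minor.

bVII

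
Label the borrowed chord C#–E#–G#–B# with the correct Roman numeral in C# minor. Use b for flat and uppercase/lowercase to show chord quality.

C# is scale degree 1 in C# minor. The diatonic chord on degree 1 would be C#m (i), but C#–E#–G#–B# is the major-seventh chord from C# major. As a borrowed chord it is labeled Imaj7.

Imaj7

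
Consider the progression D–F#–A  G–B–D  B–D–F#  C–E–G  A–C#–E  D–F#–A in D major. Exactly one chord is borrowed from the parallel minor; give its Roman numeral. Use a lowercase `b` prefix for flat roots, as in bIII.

bVII

D major has the diatonic set D, Em, F#m, G, A, Bm, C#dim. D–F#–A = D, G–B–D = G, B–D–F# = Bm and A–C#–E = A all belong to that set. C–E–G is not: scale degree 7 in D major carries C#dim (vii°). In D minor the chord on that degree is C, so here it functions as bVII, borrowed from the parallel minor.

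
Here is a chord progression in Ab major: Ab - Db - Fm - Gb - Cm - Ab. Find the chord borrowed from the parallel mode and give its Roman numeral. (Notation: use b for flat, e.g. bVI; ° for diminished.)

In Ab major the diatonic chords are Ab, Bbm, Cm, Db, Eb, Fm, Gdim. Ab, Db, Fm and Cm are all diatonic. Gb (Gb–Bb–Db) doesn't fit — on degree 7 Ab major would have Gdim (vii°). Gb is the degree-7 chord of Ab minor, so it is the borrowed bVII.

bVII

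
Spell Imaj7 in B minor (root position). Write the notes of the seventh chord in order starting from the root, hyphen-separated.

Imaj7 is built on scale degree 1, which is B in both B minor and its parallel. Building the major-seventh chord from the parallel major on B: B–D#–F#–A#.

B-D#-F#-A#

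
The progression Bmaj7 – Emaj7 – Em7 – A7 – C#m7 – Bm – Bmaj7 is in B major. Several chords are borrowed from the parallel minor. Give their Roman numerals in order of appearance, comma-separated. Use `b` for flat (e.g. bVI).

In B major the diatonic chords are B, C#m, D#m, E, F#, G#m, A#dim. Of the given chords, Bmaj7, Emaj7 and C#m7 are diatonic. Em7 (E–G–B–D) is not: scale degree 4 in B major carries E (IV). In B minor the chord on that degree is Em7, so here it functions as iv7, borrowed from the parallel minor. A7 (A–C#–E–G) doesn't fit — on degree 7 B major would have A#dim (vii°). A7 is the degree-7 chord of B minor, so it is the borrowed bVII7. But Bm (B–D–F#) is foreign: the diatonic I on degree 1 is B, whereas Bm comes from B minor. It is labeled i.

iv7, bVII7, i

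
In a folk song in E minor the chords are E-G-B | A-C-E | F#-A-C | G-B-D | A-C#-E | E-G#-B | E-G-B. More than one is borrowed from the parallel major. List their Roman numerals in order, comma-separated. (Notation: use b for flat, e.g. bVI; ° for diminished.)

The diatonic triads in E minor (with V from harmonic minor) are Em, F#dim, G, Am, B, C, D. Of the given chords, E–G–B = Em, A–C–E = Am, F#–A–C = F#dim and G–B–D = G are diatonic. A–C#–E doesn't fit — on degree 4 E minor would have Am (iv). A is the degree-4 chord of E major, so it is the borrowed IV. But E–G#–B is foreign: the diatonic i on degree 1 is Em, whereas E comes from E major. It is labeled I.

IV, I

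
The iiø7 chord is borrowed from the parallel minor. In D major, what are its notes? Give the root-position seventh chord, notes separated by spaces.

The root, E, is scale degree 2 — the same note in D major and D minor; only the chord quality changes. Stacking thirds in D minor on E gives E–G–Bb–D.

E G Bb D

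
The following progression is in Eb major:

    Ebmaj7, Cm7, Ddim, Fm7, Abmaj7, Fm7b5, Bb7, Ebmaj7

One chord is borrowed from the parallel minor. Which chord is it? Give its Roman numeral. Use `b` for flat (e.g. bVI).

iiø7

Eb major has the diatonic set Eb, Fm, Gm, Ab, Bb, Cm, Ddim. Of the given chords, Ebmaj7, Cm7, Ddim, Fm7, Abmaj7 and Bb7 are diatonic. Fm7b5 (F–Ab–Cb–Eb) doesn't fit — on degree 2 Eb major would have Fm (ii). Fm7b5 is the degree-2 chord of Eb minor, so it is the borrowed iiø7.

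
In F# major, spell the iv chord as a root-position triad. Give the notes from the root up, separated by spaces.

iv is built on scale degree 4, which is B in both F# major and its parallel. Stacking thirds in F# minor on B gives B–D–F#.

B D F#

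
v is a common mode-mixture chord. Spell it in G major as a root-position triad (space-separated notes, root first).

The root, D, is scale degree 5 — the same note in G major and G minor; only the chord quality changes. In G minor the chord on D is D–F–A.

D F A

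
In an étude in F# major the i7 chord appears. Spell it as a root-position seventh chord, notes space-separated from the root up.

F# A C# E

The root, F#, is scale degree 1 — the same note in F# major and F# minor; only the chord quality changes. In F# minor the chord on F# is F#–A–C#–E.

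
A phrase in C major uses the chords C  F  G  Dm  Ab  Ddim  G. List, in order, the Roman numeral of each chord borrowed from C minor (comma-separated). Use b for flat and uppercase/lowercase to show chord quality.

The diatonic triads in C major are C, Dm, Em, F, G, Am, Bdim. C, F, G and Dm all belong to that set. Ab (Ab–C–Eb) doesn't fit — on degree 6 C major would have Am (vi). Ab is the degree-6 chord of C minor, so it is the borrowed bVI. Ddim (D–F–Ab) is not: scale degree 2 in C major carries Dm (ii). In C minor the chord on that degree is Ddim, so here it functions as ii°, borrowed from the parallel minor.

bVI, ii°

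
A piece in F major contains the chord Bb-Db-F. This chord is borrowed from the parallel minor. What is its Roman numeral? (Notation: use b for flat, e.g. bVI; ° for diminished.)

iv

Bb is scale degree 4 in F major. Bb–Db–F is a minor chord — the form found in F minor, not the diatonic IV (Bb). Borrowed into F major it is written iv.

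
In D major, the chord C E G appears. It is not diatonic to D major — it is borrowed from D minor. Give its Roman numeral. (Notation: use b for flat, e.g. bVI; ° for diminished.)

C is the lowered form of scale degree 7 in D major (the diatonic degree 7 is C#). Diatonically D major has C#dim (vii°) on that degree; C–E–G is instead the major chord native to D minor, so it takes the label bVII.

bVII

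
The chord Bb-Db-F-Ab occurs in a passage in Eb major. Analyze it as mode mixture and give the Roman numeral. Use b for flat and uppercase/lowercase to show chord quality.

v7

The root Bb is the diatonic 5th degree of Eb major; the borrowing shows in the chord quality. Diatonically Eb major has Bb (V) on that degree; Bb–Db–F–Ab is instead the minor-seventh chord native to Eb minor, so it takes the label v7.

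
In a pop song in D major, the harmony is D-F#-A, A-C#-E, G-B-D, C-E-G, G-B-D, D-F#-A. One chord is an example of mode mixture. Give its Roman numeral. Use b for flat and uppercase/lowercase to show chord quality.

bVII

In D major the diatonic chords are D, Em, F#m, G, A, Bm, C#dim. Of the given chords, D–F#–A = D, A–C#–E = A and G–B–D = G are diatonic. C–E–G doesn't fit — on degree 7 D major would have C#dim (vii°). C is the degree-7 chord of D minor, so it is the borrowed bVII.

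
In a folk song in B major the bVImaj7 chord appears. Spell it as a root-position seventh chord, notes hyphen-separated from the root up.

G-B-D-F#

bVImaj7 is built on the lowered scale degree 6. In B major degree 6 is G#; lowered it becomes G. Building the major-seventh chord from the parallel minor on G: G–B–D–F#.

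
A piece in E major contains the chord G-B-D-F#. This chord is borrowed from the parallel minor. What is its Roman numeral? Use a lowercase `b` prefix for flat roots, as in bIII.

In E major scale degree 3 is G#; G is its lowered form, from E minor. The diatonic chord on degree 3 would be G#m (iii), but G–B–D–F# is the major-seventh chord from E minor. As a borrowed chord it is labeled bIIImaj7.

bIIImaj7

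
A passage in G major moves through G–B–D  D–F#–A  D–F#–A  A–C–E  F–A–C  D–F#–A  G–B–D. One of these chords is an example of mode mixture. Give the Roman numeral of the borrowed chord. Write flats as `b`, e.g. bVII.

bVII

G major has the diatonic set G, Am, Bm, C, D, Em, F#dim. G–B–D = G, D–F#–A = D and A–C–E = Am are all diatonic. F–A–C doesn't fit — on degree 7 G major would have F#dim (vii°). F is the degree-7 chord of G minor, so it is the borrowed bVII.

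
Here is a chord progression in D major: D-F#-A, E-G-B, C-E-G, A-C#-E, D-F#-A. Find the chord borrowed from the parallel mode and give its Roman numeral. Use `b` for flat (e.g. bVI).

The diatonic triads in D major are D, Em, F#m, G, A, Bm, C#dim. D–F#–A = D, E–G–B = Em and A–C#–E = A all belong to that set. C–E–G doesn't fit — on degree 7 D major would have C#dim (vii°). C is the degree-7 chord of D minor, so it is the borrowed bVII.

bVII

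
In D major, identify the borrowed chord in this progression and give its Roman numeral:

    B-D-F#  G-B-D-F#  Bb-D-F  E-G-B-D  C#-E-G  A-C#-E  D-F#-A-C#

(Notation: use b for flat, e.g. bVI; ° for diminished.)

The diatonic triads in D major are D, Em, F#m, G, A, Bm, C#dim. B–D–F# = Bm, G–B–D–F# = Gmaj7, E–G–B–D = Em7, C#–E–G = C#dim, A–C#–E = A and D–F#–A–C# = Dmaj7 are all diatonic. Bb–D–F doesn't fit — on degree 6 D major would have Bm (vi). Bb is the degree-6 chord of D minor, so it is the borrowed bVI.

bVI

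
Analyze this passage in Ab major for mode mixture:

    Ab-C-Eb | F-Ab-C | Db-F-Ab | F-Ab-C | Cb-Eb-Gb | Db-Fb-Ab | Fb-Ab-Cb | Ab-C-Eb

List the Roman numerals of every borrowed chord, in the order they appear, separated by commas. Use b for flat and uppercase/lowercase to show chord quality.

In Ab major the diatonic chords are Ab, Bbm, Cm, Db, Eb, Fm, Gdim. Ab–C–Eb = Ab, F–Ab–C = Fm and Db–F–Ab = Db are all diatonic. But Cb–Eb–Gb is foreign: the diatonic iii on degree 3 is Cm, whereas Cb comes from Ab minor. It is labeled bIII. But Db–Fb–Ab is foreign: the diatonic IV on degree 4 is Db, whereas Dbm comes from Ab minor. It is labeled iv. But Fb–Ab–Cb is foreign: the diatonic vi on degree 6 is Fm, whereas Fb comes from Ab minor. It is labeled bVI.

bIII, iv, bVI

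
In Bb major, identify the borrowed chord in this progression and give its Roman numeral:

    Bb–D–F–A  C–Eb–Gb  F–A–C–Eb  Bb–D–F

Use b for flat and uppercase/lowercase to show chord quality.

The diatonic triads in Bb major are Bb, Cm, Dm, Eb, F, Gm, Adim. Bb–D–F–A = Bbmaj7, F–A–C–Eb = F7 and Bb–D–F = Bb are all diatonic. C–Eb–Gb is not: scale degree 2 in Bb major carries Cm (ii). In Bb minor the chord on that degree is Cdim, so here it functions as ii°, borrowed from the parallel minor.

ii°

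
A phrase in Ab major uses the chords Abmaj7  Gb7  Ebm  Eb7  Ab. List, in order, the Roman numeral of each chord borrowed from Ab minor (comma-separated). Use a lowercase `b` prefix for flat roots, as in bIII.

bVII7, v

Ab major has the diatonic set Ab, Bbm, Cm, Db, Eb, Fm, Gdim. Abmaj7, Eb7 and Ab are all diatonic. Gb7 (Gb–Bb–Db–Fb) doesn't fit — on degree 7 Ab major would have Gdim (vii°). Gb7 is the degree-7 chord of Ab minor, so it is the borrowed bVII7. But Ebm (Eb–Gb–Bb) is foreign: the diatonic V on degree 5 is Eb, whereas Ebm comes from Ab minor. It is labeled v.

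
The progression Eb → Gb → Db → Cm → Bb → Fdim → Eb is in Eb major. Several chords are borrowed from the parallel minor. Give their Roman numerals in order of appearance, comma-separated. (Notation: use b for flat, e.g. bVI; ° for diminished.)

bIII, bVII, ii°

The diatonic triads in Eb major are Eb, Fm, Gm, Ab, Bb, Cm, Ddim. Eb, Cm and Bb are all diatonic. Gb (Gb–Bb–Db) doesn't fit — on degree 3 Eb major would have Gm (iii). Gb is the degree-3 chord of Eb minor, so it is the borrowed bIII. Db (Db–F–Ab) doesn't fit — on degree 7 Eb major would have Ddim (vii°). Db is the degree-7 chord of Eb minor, so it is the borrowed bVII. But Fdim (F–Ab–Cb) is foreign: the diatonic ii on degree 2 is Fm, whereas Fdim comes from Eb minor. It is labeled ii°.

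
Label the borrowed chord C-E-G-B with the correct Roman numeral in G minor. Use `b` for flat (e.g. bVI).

IVmaj7

C is scale degree 4 in G minor. C–E–G–B is a major-seventh chord — the form found in G major, not the diatonic iv (Cm). Borrowed into G minor it is written IVmaj7.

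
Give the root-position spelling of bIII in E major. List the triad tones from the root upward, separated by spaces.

G B D

The root of bIII is the lowered 3rd degree: G# becomes G. Building the major chord from the parallel minor on G: G–B–D.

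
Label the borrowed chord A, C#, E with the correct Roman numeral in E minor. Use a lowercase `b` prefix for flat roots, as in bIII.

IV

The root A is the diatonic 4th degree of E minor; the borrowing shows in the chord quality. Diatonically E minor has Am (iv) on that degree; A–C#–E is instead the major chord native to E major, so it takes the label IV.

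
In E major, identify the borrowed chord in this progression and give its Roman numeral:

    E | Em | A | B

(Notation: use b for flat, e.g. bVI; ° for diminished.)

The diatonic triads in E major are E, F#m, G#m, A, B, C#m, D#dim. E, A and B all belong to that set. Em (E–G–B) doesn't fit — on degree 1 E major would have E (I). Em is the degree-1 chord of E minor, so it is the borrowed i.

i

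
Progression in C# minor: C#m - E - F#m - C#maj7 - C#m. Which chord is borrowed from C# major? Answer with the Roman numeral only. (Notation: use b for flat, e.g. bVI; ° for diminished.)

C# minor has the diatonic set C#m, D#dim, E, F#m, G#, A, B (with V from harmonic minor). C#m, E and F#m are all diatonic. C#maj7 (C#–E#–G#–B#) doesn't fit — on degree 1 C# minor would have C#m (i). C#maj7 is the degree-1 chord of C# major, so it is the borrowed Imaj7.

Imaj7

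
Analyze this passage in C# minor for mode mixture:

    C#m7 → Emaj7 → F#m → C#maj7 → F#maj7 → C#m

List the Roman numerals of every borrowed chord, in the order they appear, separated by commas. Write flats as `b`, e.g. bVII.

C# minor has the diatonic set C#m, D#dim, E, F#m, G#, A, B (with V from harmonic minor). C#m7, Emaj7, F#m and C#m are all diatonic. C#maj7 (C#–E#–G#–B#) is not: scale degree 1 in C# minor carries C#m (i). In C# major the chord on that degree is C#maj7, so here it functions as Imaj7, borrowed from the parallel major. F#maj7 (F#–A#–C#–E#) doesn't fit — on degree 4 C# minor would have F#m (iv). F#maj7 is the degree-4 chord of C# major, so it is the borrowed IVmaj7.

Imaj7, IVmaj7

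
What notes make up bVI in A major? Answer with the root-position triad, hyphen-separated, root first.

bVI is built on the lowered scale degree 6. In A major degree 6 is F#; lowered it becomes F. Stacking thirds in A minor on F gives F–A–C.

F-A-C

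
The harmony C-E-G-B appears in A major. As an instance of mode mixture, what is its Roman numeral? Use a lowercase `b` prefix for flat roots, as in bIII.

The root C is the lowered 3rd scale degree — diatonically A major has C# there. Diatonically A major has C#m (iii) on that degree; C–E–G–B is instead the major-seventh chord native to A minor, so it takes the label bIIImaj7.

bIIImaj7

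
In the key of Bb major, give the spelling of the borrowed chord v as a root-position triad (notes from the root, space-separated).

The root, F, is scale degree 5 — the same note in Bb major and Bb minor; only the chord quality changes. Building the minor chord from the parallel minor on F: F–Ab–C.

F Ab C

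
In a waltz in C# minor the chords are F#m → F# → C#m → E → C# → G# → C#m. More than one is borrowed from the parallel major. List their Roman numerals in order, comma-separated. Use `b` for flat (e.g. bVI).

C# minor has the diatonic set C#m, D#dim, E, F#m, G#, A, B (with V from harmonic minor). Of the given chords, F#m, C#m, E and G# are diatonic. F# (F#–A#–C#) doesn't fit — on degree 4 C# minor would have F#m (iv). F# is the degree-4 chord of C# major, so it is the borrowed IV. C# (C#–E#–G#) is not: scale degree 1 in C# minor carries C#m (i). In C# major the chord on that degree is C#, so here it functions as I, borrowed from the parallel major.

IV, I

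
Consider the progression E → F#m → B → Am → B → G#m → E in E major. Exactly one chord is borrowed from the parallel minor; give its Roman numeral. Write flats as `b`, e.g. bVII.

iv

In E major the diatonic chords are E, F#m, G#m, A, B, C#m, D#dim. E, F#m, B and G#m are all diatonic. Am (A–C–E) is not: scale degree 4 in E major carries A (IV). In E minor the chord on that degree is Am, so here it functions as iv, borrowed from the parallel minor.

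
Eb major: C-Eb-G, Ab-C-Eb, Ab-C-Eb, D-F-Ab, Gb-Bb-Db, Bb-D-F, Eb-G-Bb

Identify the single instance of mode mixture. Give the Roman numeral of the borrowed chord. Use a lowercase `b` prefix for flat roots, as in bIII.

bIII

Eb major has the diatonic set Eb, Fm, Gm, Ab, Bb, Cm, Ddim. Of the given chords, C–Eb–G = Cm, Ab–C–Eb = Ab, D–F–Ab = Ddim, Bb–D–F = Bb and Eb–G–Bb = Eb are diatonic. Gb–Bb–Db doesn't fit — on degree 3 Eb major would have Gm (iii). Gb is the degree-3 chord of Eb minor, so it is the borrowed bIII.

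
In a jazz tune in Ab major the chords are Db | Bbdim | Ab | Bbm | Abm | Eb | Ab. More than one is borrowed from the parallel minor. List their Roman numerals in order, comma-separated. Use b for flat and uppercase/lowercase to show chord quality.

In Ab major the diatonic chords are Ab, Bbm, Cm, Db, Eb, Fm, Gdim. Db, Ab, Bbm and Eb are all diatonic. But Bbdim (Bb–Db–Fb) is foreign: the diatonic ii on degree 2 is Bbm, whereas Bbdim comes from Ab minor. It is labeled ii°. Abm (Ab–Cb–Eb) is not: scale degree 1 in Ab major carries Ab (I). In Ab minor the chord on that degree is Abm, so here it functions as i, borrowed from the parallel minor.

ii°, i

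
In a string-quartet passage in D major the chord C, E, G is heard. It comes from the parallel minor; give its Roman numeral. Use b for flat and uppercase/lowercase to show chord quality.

bVII

The root C is the lowered 7th scale degree — diatonically D major has C# there. C–E–G is a major chord — the form found in D minor, not the diatonic vii° (C#dim). Borrowed into D major it is written bVII.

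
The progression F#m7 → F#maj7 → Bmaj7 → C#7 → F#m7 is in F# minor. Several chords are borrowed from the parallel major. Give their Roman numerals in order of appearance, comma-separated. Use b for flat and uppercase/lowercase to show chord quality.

F# minor has the diatonic set F#m, G#dim, A, Bm, C#, D, E (with V from harmonic minor). F#m7 and C#7 both belong to that set. F#maj7 (F#–A#–C#–E#) doesn't fit — on degree 1 F# minor would have F#m (i). F#maj7 is the degree-1 chord of F# major, so it is the borrowed Imaj7. But Bmaj7 (B–D#–F#–A#) is foreign: the diatonic iv on degree 4 is Bm, whereas Bmaj7 comes from F# major. It is labeled IVmaj7.

Imaj7, IVmaj7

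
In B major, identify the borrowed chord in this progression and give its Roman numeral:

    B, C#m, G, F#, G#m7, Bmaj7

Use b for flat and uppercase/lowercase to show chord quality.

B major has the diatonic set B, C#m, D#m, E, F#, G#m, A#dim. Of the given chords, B, C#m, F#, G#m7 and Bmaj7 are diatonic. But G (G–B–D) is foreign: the diatonic vi on degree 6 is G#m, whereas G comes from B minor. It is labeled bVI.

bVI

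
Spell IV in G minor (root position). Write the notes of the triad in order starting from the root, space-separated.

IV is built on scale degree 4, which is C in both G minor and its parallel. Building the major chord from the parallel major on C: C–E–G.

C E G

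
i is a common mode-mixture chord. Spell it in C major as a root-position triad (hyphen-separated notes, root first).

C-Eb-G

i is built on scale degree 1, which is C in both C major and its parallel. In C minor the chord on C is C–Eb–G.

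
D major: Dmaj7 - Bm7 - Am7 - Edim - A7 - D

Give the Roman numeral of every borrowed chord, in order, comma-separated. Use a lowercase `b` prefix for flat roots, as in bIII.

v7, ii°

The diatonic triads in D major are D, Em, F#m, G, A, Bm, C#dim. Dmaj7, Bm7, A7 and D all belong to that set. But Am7 (A–C–E–G) is foreign: the diatonic V on degree 5 is A, whereas Am7 comes from D minor. It is labeled v7. But Edim (E–G–Bb) is foreign: the diatonic ii on degree 2 is Em, whereas Edim comes from D minor. It is labeled ii°.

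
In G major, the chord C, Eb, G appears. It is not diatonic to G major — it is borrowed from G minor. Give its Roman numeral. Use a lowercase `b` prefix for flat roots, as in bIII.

iv

C is scale degree 4 in G major. C–Eb–G is a minor chord — the form found in G minor, not the diatonic IV (C). Borrowed into G major it is written iv.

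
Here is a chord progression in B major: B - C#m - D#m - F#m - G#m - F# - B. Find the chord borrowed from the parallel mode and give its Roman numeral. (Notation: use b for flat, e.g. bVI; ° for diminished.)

B major has the diatonic set B, C#m, D#m, E, F#, G#m, A#dim. B, C#m, D#m, G#m and F# all belong to that set. F#m (F#–A–C#) doesn't fit — on degree 5 B major would have F# (V). F#m is the degree-5 chord of B minor, so it is the borrowed v.

v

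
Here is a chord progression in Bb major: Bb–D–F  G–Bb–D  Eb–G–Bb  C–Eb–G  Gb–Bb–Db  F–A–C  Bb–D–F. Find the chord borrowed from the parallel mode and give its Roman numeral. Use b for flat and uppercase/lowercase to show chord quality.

In Bb major the diatonic chords are Bb, Cm, Dm, Eb, F, Gm, Adim. Bb–D–F = Bb, G–Bb–D = Gm, Eb–G–Bb = Eb, C–Eb–G = Cm and F–A–C = F are all diatonic. Gb–Bb–Db doesn't fit — on degree 6 Bb major would have Gm (vi). Gb is the degree-6 chord of Bb minor, so it is the borrowed bVI.

bVI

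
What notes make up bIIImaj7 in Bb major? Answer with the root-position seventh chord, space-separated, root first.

Db F Ab C

bIIImaj7 is built on the lowered scale degree 3. In Bb major degree 3 is D; lowered it becomes Db. Building the major-seventh chord from the parallel minor on Db: Db–F–Ab–C.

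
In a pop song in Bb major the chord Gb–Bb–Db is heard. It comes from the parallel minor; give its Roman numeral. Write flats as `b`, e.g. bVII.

bVI

The root Gb is the lowered 6th scale degree — diatonically Bb major has G there. Diatonically Bb major has Gm (vi) on that degree; Gb–Bb–Db is instead the major chord native to Bb minor, so it takes the label bVI.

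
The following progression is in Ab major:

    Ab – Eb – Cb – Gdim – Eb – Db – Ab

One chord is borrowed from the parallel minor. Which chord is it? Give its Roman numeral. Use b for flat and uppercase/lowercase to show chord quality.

Ab major has the diatonic set Ab, Bbm, Cm, Db, Eb, Fm, Gdim. Of the given chords, Ab, Eb, Gdim and Db are diatonic. But Cb (Cb–Eb–Gb) is foreign: the diatonic iii on degree 3 is Cm, whereas Cb comes from Ab minor. It is labeled bIII.

bIII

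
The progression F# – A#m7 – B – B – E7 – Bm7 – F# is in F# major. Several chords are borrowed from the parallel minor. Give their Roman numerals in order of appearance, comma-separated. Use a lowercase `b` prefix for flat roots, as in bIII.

bVII7, iv7

F# major has the diatonic set F#, G#m, A#m, B, C#, D#m, E#dim. F#, A#m7 and B all belong to that set. E7 (E–G#–B–D) is not: scale degree 7 in F# major carries E#dim (vii°). In F# minor the chord on that degree is E7, so here it functions as bVII7, borrowed from the parallel minor. But Bm7 (B–D–F#–A) is foreign: the diatonic IV on degree 4 is B, whereas Bm7 comes from F# minor. It is labeled iv7.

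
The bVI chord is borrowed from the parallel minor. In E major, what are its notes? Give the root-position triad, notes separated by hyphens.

Scale degree 6 in E major is C#. bVI uses the lowered form, C, taken from E minor. Stacking thirds in E minor on C gives C–E–G.

C-E-G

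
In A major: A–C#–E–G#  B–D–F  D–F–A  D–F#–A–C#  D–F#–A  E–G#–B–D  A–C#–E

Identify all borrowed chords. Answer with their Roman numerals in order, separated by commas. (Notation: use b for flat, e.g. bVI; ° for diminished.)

ii°, iv

The diatonic triads in A major are A, Bm, C#m, D, E, F#m, G#dim. A–C#–E–G# = Amaj7, D–F#–A–C# = Dmaj7, D–F#–A = D, E–G#–B–D = E7 and A–C#–E = A all belong to that set. B–D–F is not: scale degree 2 in A major carries Bm (ii). In A minor the chord on that degree is Bdim, so here it functions as ii°, borrowed from the parallel minor. But D–F–A is foreign: the diatonic IV on degree 4 is D, whereas Dm comes from A minor. It is labeled iv.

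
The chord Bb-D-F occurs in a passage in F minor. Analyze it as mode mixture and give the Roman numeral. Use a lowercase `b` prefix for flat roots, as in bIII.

Bb is scale degree 4 in F minor. The diatonic chord on degree 4 would be Bbm (iv), but Bb–D–F is the major chord from F major. As a borrowed chord it is labeled IV.

IV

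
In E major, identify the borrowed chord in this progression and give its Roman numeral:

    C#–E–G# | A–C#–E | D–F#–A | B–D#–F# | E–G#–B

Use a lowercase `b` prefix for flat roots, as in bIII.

bVII

The diatonic triads in E major are E, F#m, G#m, A, B, C#m, D#dim. C#–E–G# = C#m, A–C#–E = A, B–D#–F# = B and E–G#–B = E are all diatonic. D–F#–A doesn't fit — on degree 7 E major would have D#dim (vii°). D is the degree-7 chord of E minor, so it is the borrowed bVII.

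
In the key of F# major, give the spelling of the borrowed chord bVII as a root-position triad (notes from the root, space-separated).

E G# B

Scale degree 7 in F# major is E#. bVII uses the lowered form, E, taken from F# minor. Building the major chord from the parallel minor on E: E–G#–B.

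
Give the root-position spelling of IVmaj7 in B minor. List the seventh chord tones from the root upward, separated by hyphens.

The root, E, is scale degree 4 — the same note in B minor and B major; only the chord quality changes. In B major the chord on E is E–G#–B–D#.

E-G#-B-D#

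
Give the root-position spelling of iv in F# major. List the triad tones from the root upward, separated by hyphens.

iv is built on scale degree 4, which is B in both F# major and its parallel. Building the minor chord from the parallel minor on B: B–D–F#.

B-D-F#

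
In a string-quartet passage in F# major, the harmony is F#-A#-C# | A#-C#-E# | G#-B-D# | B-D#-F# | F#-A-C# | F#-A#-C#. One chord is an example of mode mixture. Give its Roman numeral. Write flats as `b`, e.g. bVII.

i

The diatonic triads in F# major are F#, G#m, A#m, B, C#, D#m, E#dim. F#–A#–C# = F#, A#–C#–E# = A#m, G#–B–D# = G#m and B–D#–F# = B are all diatonic. F#–A–C# doesn't fit — on degree 1 F# major would have F# (I). F#m is the degree-1 chord of F# minor, so it is the borrowed i.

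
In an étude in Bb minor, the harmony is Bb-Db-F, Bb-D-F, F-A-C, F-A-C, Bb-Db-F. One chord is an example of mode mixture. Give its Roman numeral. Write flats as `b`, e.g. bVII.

I

Bb minor has the diatonic set Bbm, Cdim, Db, Ebm, F, Gb, Ab (with V from harmonic minor). Bb–Db–F = Bbm and F–A–C = F both belong to that set. Bb–D–F doesn't fit — on degree 1 Bb minor would have Bbm (i). Bb is the degree-1 chord of Bb major, so it is the borrowed I.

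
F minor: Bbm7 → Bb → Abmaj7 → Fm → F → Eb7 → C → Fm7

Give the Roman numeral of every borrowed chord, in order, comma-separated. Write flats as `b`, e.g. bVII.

The diatonic triads in F minor (with V from harmonic minor) are Fm, Gdim, Ab, Bbm, C, Db, Eb. Of the given chords, Bbm7, Abmaj7, Fm, Eb7, C and Fm7 are diatonic. Bb (Bb–D–F) doesn't fit — on degree 4 F minor would have Bbm (iv). Bb is the degree-4 chord of F major, so it is the borrowed IV. But F (F–A–C) is foreign: the diatonic i on degree 1 is Fm, whereas F comes from F major. It is labeled I.

IV, I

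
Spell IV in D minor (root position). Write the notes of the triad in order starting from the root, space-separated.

G B D

IV is built on scale degree 4, which is G in both D minor and its parallel. Stacking thirds in D major on G gives G–B–D.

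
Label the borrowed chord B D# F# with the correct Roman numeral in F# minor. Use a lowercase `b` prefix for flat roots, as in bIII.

IV

B is scale degree 4 in F# minor. B–D#–F# is a major chord — the form found in F# major, not the diatonic iv (Bm). Borrowed into F# minor it is written IV.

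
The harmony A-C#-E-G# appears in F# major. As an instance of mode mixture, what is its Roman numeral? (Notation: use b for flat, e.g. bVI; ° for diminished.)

bIIImaj7

In F# major scale degree 3 is A#; A is its lowered form, from F# minor. A–C#–E–G# is a major-seventh chord — the form found in F# minor, not the diatonic iii (A#m). Borrowed into F# major it is written bIIImaj7.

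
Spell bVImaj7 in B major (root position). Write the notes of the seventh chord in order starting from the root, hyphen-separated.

G-B-D-F#

Scale degree 6 in B major is G#. bVImaj7 uses the lowered form, G, taken from B minor. In B minor the chord on G is G–B–D–F#.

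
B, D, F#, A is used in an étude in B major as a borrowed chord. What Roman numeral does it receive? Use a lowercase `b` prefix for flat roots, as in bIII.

i7

B is scale degree 1 in B major. B–D–F#–A is a minor-seventh chord — the form found in B minor, not the diatonic I (B). Borrowed into B major it is written i7.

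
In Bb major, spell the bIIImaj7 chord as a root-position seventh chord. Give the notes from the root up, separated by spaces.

bIIImaj7 is built on the lowered scale degree 3. In Bb major degree 3 is D; lowered it becomes Db. In Bb minor the chord on Db is Db–F–Ab–C.

Db F Ab C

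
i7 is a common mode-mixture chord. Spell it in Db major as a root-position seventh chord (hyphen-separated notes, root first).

Db-Fb-Ab-Cb

The root, Db, is scale degree 1 — the same note in Db major and Db minor; only the chord quality changes. Stacking thirds in Db minor on Db gives Db–Fb–Ab–Cb.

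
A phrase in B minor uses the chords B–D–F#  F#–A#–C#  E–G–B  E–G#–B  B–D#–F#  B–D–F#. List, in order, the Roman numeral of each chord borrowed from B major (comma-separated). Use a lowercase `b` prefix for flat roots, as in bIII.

In B minor (with V from harmonic minor) the diatonic chords are Bm, C#dim, D, Em, F#, G, A. B–D–F# = Bm, F#–A#–C# = F# and E–G–B = Em are all diatonic. E–G#–B is not: scale degree 4 in B minor carries Em (iv). In B major the chord on that degree is E, so here it functions as IV, borrowed from the parallel major. B–D#–F# is not: scale degree 1 in B minor carries Bm (i). In B major the chord on that degree is B, so here it functions as I, borrowed from the parallel major.

IV, I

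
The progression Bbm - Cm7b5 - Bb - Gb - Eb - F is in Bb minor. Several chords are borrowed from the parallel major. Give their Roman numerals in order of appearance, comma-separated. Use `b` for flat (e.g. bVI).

The diatonic triads in Bb minor (with V from harmonic minor) are Bbm, Cdim, Db, Ebm, F, Gb, Ab. Bbm, Cm7b5, Gb and F are all diatonic. Bb (Bb–D–F) is not: scale degree 1 in Bb minor carries Bbm (i). In Bb major the chord on that degree is Bb, so here it functions as I, borrowed from the parallel major. But Eb (Eb–G–Bb) is foreign: the diatonic iv on degree 4 is Ebm, whereas Eb comes from Bb major. It is labeled IV.

I, IV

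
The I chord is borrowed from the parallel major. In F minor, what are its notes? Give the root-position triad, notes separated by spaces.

I is built on scale degree 1, which is F in both F minor and its parallel. In F major the chord on F is F–A–C.

F A C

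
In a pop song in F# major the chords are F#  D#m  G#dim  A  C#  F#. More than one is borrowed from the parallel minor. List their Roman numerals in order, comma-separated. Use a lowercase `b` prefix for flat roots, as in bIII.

The diatonic triads in F# major are F#, G#m, A#m, B, C#, D#m, E#dim. F#, D#m and C# are all diatonic. G#dim (G#–B–D) is not: scale degree 2 in F# major carries G#m (ii). In F# minor the chord on that degree is G#dim, so here it functions as ii°, borrowed from the parallel minor. But A (A–C#–E) is foreign: the diatonic iii on degree 3 is A#m, whereas A comes from F# minor. It is labeled bIII.

ii°, bIII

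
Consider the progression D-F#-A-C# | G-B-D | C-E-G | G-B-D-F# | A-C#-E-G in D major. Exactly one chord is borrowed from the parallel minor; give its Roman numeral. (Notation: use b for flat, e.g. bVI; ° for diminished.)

D major has the diatonic set D, Em, F#m, G, A, Bm, C#dim. Of the given chords, D–F#–A–C# = Dmaj7, G–B–D = G, G–B–D–F# = Gmaj7 and A–C#–E–G = A7 are diatonic. C–E–G doesn't fit — on degree 7 D major would have C#dim (vii°). C is the degree-7 chord of D minor, so it is the borrowed bVII.

bVII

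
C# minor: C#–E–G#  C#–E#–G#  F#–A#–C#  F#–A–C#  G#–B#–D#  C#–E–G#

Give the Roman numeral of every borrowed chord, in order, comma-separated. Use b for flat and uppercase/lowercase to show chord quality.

The diatonic triads in C# minor (with V from harmonic minor) are C#m, D#dim, E, F#m, G#, A, B. C#–E–G# = C#m, F#–A–C# = F#m and G#–B#–D# = G# are all diatonic. C#–E#–G# is not: scale degree 1 in C# minor carries C#m (i). In C# major the chord on that degree is C#, so here it functions as I, borrowed from the parallel major. But F#–A#–C# is foreign: the diatonic iv on degree 4 is F#m, whereas F# comes from C# major. It is labeled IV.

I, IV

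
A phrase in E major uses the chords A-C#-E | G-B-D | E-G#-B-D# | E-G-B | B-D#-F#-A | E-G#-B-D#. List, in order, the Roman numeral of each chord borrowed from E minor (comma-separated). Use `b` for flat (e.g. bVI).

The diatonic triads in E major are E, F#m, G#m, A, B, C#m, D#dim. A–C#–E = A, E–G#–B–D# = Emaj7 and B–D#–F#–A = B7 are all diatonic. But G–B–D is foreign: the diatonic iii on degree 3 is G#m, whereas G comes from E minor. It is labeled bIII. E–G–B is not: scale degree 1 in E major carries E (I). In E minor the chord on that degree is Em, so here it functions as i, borrowed from the parallel minor.

bIII, i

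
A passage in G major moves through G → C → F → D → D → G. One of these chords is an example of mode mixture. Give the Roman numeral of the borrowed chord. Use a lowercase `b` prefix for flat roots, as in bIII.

bVII

G major has the diatonic set G, Am, Bm, C, D, Em, F#dim. G, C and D all belong to that set. But F (F–A–C) is foreign: the diatonic vii° on degree 7 is F#dim, whereas F comes from G minor. It is labeled bVII.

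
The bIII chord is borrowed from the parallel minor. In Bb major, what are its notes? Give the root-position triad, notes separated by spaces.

The root of bIII is the lowered 3rd degree: D becomes Db. Stacking thirds in Bb minor on Db gives Db–F–Ab.

Db F Ab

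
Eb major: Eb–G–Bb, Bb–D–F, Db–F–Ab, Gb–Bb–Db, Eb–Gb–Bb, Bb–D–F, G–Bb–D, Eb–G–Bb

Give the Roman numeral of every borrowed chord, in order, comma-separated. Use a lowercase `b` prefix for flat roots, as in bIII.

Eb major has the diatonic set Eb, Fm, Gm, Ab, Bb, Cm, Ddim. Of the given chords, Eb–G–Bb = Eb, Bb–D–F = Bb and G–Bb–D = Gm are diatonic. But Db–F–Ab is foreign: the diatonic vii° on degree 7 is Ddim, whereas Db comes from Eb minor. It is labeled bVII. Gb–Bb–Db doesn't fit — on degree 3 Eb major would have Gm (iii). Gb is the degree-3 chord of Eb minor, so it is the borrowed bIII. But Eb–Gb–Bb is foreign: the diatonic I on degree 1 is Eb, whereas Ebm comes from Eb minor. It is labeled i.

bVII, bIII, i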